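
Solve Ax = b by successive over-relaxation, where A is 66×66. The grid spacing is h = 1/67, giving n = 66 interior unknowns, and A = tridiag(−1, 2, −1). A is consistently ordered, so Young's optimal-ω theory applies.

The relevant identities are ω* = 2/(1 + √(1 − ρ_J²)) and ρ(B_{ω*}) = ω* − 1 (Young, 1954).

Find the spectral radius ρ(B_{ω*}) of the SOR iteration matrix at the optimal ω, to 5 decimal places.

ρ_SOR = 0.91045

With n=66, ρ(Jacobi) = cos(π/67) = 0.99890.
√(1−ρ_J²) simplifies to sin(π/67) = 0.046872.
[ω*] 2 ÷ (1 + 0.046872) = 2 ÷ 1.046872 = 1.91045.
and ρ(B_{ω*}) = 1.91045 − 1 = 0.91045.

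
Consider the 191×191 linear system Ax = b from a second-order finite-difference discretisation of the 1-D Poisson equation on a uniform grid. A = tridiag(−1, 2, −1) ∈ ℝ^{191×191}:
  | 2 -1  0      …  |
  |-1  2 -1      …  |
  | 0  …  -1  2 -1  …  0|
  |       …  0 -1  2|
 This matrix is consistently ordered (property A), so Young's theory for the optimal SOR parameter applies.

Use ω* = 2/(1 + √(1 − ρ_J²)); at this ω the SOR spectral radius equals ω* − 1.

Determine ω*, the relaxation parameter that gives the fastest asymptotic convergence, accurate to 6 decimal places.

[ρ_J] n=191: ρ(B_J) = cos(π/(n+1)) = cos(π/192) = 0.999866.
√(1−ρ_J²) = |sin(π/192)| = 0.0163617
ω* = 2/(1+0.0163617) = 1.967803
ρ_SOR = ω* − 1 ≈ 0.967803.

ω* = 1.967803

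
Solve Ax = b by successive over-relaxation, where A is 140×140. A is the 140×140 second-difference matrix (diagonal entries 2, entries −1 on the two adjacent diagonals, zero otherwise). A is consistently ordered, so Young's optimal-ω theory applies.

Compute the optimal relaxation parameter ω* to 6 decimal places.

ω* = 1.956413

½·tridiag(1,0,1) at n=140: λ_k = cos(kπ/141); max |λ| at k=1 ⇒ ρ_J = cos(π/141) ≈ 0.999752.
√(1 − cos²(π/141)) = sin(π/141) ≈ 0.0222790.
ω* = 2/(1+0.0222790) = 1.956413
[ρ_SOR] ω* − 1 = 0.956413.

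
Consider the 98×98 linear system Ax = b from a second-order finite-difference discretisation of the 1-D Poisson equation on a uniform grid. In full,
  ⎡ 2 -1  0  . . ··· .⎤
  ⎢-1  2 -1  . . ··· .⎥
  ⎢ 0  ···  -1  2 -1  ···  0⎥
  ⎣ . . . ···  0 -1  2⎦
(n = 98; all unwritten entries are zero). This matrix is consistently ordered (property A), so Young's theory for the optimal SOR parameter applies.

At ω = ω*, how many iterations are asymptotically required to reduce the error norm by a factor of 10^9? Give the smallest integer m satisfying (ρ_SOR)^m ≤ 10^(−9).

m = 327

spectrum of D⁻¹(L+U) = {cos(kπ/99) : 1≤k≤98}; ρ_J = cos(π/99) = 0.9994965.
root = sin(π/99) = 0.0317279  (since 1−cos² = sin²).
Then 2/(1+√(1−ρ_J²)) = 2/(1+0.0317279); ω* = 2/1.0317279 = 1.9384956.
At ω = 1.9384956 every |λ(B_ω)| = ω−1, so ρ_SOR = 0.9384956.
9·ln10 = 20.7233; −ln(0.9384956) = 0.0634771; m = ⌈20.7233/0.0634771⌉ = ⌈326.469⌉ = 327.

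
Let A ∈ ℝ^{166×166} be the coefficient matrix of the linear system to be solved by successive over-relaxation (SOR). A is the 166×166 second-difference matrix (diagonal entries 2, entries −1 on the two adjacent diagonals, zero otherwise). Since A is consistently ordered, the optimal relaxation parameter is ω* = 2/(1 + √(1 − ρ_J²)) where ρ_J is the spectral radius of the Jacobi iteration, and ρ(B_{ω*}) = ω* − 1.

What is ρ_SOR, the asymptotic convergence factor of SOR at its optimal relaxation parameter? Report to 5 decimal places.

With n=166, ρ(Jacobi) = cos(π/167) = 0.99982.
√(1 − cos²(π/167)) = sin(π/167) ≈ 0.018811.
[ω*] 2 ÷ (1 + 0.018811) = 2 ÷ 1.018811 = 1.96307.
and ρ(B_{ω*}) = 1.96307 − 1 = 0.96307.

ρ_SOR = 0.96307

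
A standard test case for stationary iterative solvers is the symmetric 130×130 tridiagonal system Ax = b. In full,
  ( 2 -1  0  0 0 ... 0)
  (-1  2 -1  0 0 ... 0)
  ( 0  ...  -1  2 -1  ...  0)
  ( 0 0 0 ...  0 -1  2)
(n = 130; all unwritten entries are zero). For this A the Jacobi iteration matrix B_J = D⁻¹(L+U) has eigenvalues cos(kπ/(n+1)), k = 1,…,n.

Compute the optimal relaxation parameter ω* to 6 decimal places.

spectrum of D⁻¹(L+U) = {cos(kπ/131) : 1≤k≤130}; ρ_J = cos(π/131) = 0.999712.
√(1 − cos²(π/131)) = sin(π/131) ≈ 0.0239793.
Young: ω* = 2/(1+√(1−ρ_J²)) = 2/(1+0.0239793) = 2/1.0239793 = 1.953164.
At ω = 1.953164 every |λ(B_ω)| = ω−1, so ρ_SOR = 0.953164.

ω* = 1.953164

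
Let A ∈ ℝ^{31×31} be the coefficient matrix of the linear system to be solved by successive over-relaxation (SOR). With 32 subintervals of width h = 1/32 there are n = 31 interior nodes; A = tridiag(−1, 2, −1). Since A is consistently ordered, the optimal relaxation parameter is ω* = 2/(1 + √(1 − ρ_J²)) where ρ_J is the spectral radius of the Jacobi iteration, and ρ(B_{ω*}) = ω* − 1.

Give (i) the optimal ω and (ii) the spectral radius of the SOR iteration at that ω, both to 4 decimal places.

ρ_J = max_k |cos(kπ/32)| = cos(π/32) = 0.9952
√(1 − cos²(π/32)) = sin(π/32) ≈ 0.09802.
ω* = 2/(1+0.09802) = 1.8215
and ρ(B_{ω*}) = 1.8215 − 1 = 0.8215.

ω* = 1.8215, ρ_SOR = 0.8215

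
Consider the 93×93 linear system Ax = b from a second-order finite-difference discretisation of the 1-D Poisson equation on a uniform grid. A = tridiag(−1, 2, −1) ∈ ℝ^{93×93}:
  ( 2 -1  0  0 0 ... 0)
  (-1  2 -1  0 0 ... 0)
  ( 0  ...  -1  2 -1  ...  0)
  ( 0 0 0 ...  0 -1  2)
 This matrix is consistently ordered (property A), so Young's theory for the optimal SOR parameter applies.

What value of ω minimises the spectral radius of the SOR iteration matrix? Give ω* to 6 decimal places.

ω* = 1.935331

[ρ_J] n=93: ρ(B_J) = cos(π/(n+1)) = cos(π/94) = 0.999442.
√(1−ρ_J²) simplifies to sin(π/94) = 0.0334150.
Young: ω* = 2/(1+√(1−ρ_J²)) = 2/(1+0.0334150) = 2/1.0334150 = 1.935331.
ρ(B_{ω*}) = ω*−1 = 0.935331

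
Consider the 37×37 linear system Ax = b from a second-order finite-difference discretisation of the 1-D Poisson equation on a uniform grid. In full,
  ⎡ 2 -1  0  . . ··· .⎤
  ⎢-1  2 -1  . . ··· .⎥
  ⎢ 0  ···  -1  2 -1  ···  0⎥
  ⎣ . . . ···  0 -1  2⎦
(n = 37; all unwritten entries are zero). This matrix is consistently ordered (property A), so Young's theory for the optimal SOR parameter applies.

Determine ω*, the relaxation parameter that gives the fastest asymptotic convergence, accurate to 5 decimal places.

½·tridiag(1,0,1) at n=37: λ_k = cos(kπ/38); max |λ| at k=1 ⇒ ρ_J = cos(π/38) ≈ 0.99658.
√(1−ρ_J²) simplifies to sin(π/38) = 0.082579.
ω* = 2/(1 + 0.082579) = 2/1.082579 = 1.84744.
ρ_SOR = ω* − 1 ≈ 0.84744.

ω* = 1.84744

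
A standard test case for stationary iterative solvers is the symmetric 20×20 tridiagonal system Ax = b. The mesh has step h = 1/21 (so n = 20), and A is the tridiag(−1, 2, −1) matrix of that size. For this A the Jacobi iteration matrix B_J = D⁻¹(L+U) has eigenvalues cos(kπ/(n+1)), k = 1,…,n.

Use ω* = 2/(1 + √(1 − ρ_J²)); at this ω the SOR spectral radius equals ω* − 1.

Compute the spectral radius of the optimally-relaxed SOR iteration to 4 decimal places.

B_J for the 20×20 system has eigenvalues cos(kπ/21); ρ_J = cos(π/21) = 0.9888.
root = sin(π/21) = 0.14904  (since 1−cos² = sin²).
ω* = 2 / (1 + 0.14904) = 2 / 1.14904 ≈ 1.7406.
ρ_SOR = ω* − 1 ≈ 0.7406.

ρ_SOR = 0.7406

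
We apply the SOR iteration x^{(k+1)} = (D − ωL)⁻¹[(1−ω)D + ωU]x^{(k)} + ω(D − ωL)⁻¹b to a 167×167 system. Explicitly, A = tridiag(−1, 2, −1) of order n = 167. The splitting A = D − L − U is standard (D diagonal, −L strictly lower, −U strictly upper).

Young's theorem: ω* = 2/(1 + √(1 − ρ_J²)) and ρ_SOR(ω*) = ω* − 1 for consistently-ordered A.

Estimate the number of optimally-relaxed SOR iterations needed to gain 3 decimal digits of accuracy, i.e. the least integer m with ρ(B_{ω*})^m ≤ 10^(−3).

m = 185

spectrum of D⁻¹(L+U) = {cos(kπ/168) : 1≤k≤167}; ρ_J = cos(π/168) = 0.9998252.
√(1 − cos²(π/168)) = sin(π/168) ≈ 0.0186989.
Young: ω* = 2/(1+√(1−ρ_J²)) = 2/(1+0.0186989) = 2/1.0186989 = 1.9632887.
and ρ(B_{ω*}) = 1.9632887 − 1 = 0.9632887.
m ≥ 3·ln10 / (−ln 0.9632887) = 184.689; smallest integer m = 185.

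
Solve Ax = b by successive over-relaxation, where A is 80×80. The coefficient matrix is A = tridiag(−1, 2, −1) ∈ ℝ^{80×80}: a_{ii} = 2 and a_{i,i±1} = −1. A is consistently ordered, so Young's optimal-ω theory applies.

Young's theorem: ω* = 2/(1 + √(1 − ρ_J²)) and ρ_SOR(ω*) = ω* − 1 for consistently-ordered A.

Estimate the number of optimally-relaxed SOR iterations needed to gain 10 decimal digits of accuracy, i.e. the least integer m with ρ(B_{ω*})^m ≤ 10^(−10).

m = 297

spectrum of D⁻¹(L+U) = {cos(kπ/81) : 1≤k≤80}; ρ_J = cos(π/81) = 0.9992480.
√(1−ρ_J²) simplifies to sin(π/81) = 0.0387754.
So ω* = 2/1.0387754 = 1.9253440 (Young).
[ρ_SOR] ω* − 1 = 0.9253440.
Need (0.9253440)^m ≤ 10^(−10): m ≥ 10·ln10/|ln 0.9253440| = 23.0259/0.0775897 = 296.765 ⇒ m = 297.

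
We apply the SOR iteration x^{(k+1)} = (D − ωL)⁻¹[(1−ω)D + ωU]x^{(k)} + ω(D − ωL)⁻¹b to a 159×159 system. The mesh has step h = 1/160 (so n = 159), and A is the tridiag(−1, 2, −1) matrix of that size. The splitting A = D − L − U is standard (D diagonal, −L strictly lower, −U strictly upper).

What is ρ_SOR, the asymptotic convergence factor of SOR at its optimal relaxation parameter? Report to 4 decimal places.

ρ_SOR = 0.9615

½·tridiag(1,0,1) at n=159: λ_k = cos(kπ/160); max |λ| at k=1 ⇒ ρ_J = cos(π/160) ≈ 0.9998.
root = sin(π/160) = 0.01963  (since 1−cos² = sin²).
ω* = 2/(1 + 0.01963) = 2/1.01963 = 1.9615.
ρ_SOR = ω* − 1 ≈ 0.9615.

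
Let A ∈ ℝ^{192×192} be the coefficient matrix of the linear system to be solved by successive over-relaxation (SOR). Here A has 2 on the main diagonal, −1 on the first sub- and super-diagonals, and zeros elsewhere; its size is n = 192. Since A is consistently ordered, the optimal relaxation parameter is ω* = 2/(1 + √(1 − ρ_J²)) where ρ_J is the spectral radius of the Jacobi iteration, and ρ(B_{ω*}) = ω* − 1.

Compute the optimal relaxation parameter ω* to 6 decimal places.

spectrum of D⁻¹(L+U) = {cos(kπ/193) : 1≤k≤192}; ρ_J = cos(π/193) = 0.999868.
√(1−ρ_J²) = |sin(π/193)| = 0.0162770
ω* = 2/(1+0.0162770) = 1.967967
[ρ_SOR] ω* − 1 = 0.967967.

ω* = 1.967967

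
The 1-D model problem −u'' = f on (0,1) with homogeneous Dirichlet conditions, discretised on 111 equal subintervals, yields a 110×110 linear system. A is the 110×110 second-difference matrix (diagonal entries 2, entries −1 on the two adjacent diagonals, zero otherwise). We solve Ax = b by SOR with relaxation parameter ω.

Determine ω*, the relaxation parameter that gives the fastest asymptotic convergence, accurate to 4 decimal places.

ω* = 1.9450

½·tridiag(1,0,1) at n=110: λ_k = cos(kπ/111); max |λ| at k=1 ⇒ ρ_J = cos(π/111) ≈ 0.9996.
1 − cos²(π/111) = sin²(π/111) ⇒ √(1−ρ_J²) = sin(π/111) = 0.02830.
ω* = 2/(1+0.02830) = 1.9450
Hence ρ(B_{ω*}) = 1.9450 − 1 = 0.9450.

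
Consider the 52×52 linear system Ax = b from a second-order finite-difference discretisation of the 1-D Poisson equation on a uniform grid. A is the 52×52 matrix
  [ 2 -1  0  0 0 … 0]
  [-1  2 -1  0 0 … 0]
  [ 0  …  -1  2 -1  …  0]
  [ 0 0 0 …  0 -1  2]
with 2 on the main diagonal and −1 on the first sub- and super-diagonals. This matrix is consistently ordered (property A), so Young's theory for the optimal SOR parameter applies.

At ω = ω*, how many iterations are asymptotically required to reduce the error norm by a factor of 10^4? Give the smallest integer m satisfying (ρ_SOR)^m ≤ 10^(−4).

m = 78

With n=52, ρ(Jacobi) = cos(π/53) = 0.9982437.
√(1 − cos²(π/53)) = sin(π/53) ≈ 0.0592406.
Young: ω* = 2/(1+√(1−ρ_J²)) = 2/(1+0.0592406) = 2/1.0592406 = 1.8881451.
[ρ_SOR] ω* − 1 = 0.8881451.
4·ln10 = 9.21034; −ln(0.8881451) = 0.11862; m = ⌈9.21034/0.11862⌉ = ⌈77.646⌉ = 78.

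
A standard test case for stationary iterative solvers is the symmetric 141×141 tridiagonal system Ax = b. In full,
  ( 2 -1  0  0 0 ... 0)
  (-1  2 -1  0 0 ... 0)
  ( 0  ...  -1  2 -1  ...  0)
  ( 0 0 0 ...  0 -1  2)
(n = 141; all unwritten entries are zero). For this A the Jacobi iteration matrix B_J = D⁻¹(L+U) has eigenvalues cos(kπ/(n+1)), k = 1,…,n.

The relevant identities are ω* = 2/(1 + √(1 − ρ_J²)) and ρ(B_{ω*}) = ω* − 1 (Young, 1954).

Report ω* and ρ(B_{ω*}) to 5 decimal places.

spectrum of D⁻¹(L+U) = {cos(kπ/142) : 1≤k≤141}; ρ_J = cos(π/142) = 0.99976.
√(1 − cos²(π/142)) = sin(π/142) ≈ 0.022122.
ω* = 2/(1+0.022122) = 1.95671
ρ(B_{ω*}) = ω*−1 = 0.95671

ω* = 1.95671, ρ_SOR = 0.95671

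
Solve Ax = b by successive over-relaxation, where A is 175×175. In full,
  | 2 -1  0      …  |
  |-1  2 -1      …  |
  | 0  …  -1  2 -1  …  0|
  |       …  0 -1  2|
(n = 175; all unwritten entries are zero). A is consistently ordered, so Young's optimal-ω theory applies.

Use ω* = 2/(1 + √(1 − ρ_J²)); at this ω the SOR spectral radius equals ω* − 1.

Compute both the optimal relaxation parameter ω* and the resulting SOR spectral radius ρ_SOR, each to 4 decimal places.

ω* = 1.9649, ρ_SOR = 0.9649

spectrum of D⁻¹(L+U) = {cos(kπ/176) : 1≤k≤175}; ρ_J = cos(π/176) = 0.9998.
√(1−ρ_J²) simplifies to sin(π/176) = 0.01785.
ω* = 2/(1+0.01785) = 1.9649
ρ_SOR = ω* − 1 = 1.9649 − 1 = 0.9649.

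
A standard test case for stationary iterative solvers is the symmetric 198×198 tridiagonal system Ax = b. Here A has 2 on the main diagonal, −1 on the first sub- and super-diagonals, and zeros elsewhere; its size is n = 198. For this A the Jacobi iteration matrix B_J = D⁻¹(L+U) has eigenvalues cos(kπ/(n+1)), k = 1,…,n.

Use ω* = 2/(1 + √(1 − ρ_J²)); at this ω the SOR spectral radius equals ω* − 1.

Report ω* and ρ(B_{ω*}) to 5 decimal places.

ω* = 1.96892, ρ_SOR = 0.96892

spectrum of D⁻¹(L+U) = {cos(kπ/199) : 1≤k≤198}; ρ_J = cos(π/199) = 0.99988.
√(1−ρ_J²) simplifies to sin(π/199) = 0.015786.
Young: ω* = 2/(1+√(1−ρ_J²)) = 2/(1+0.015786) = 2/1.015786 = 1.96892.
and ρ(B_{ω*}) = 1.96892 − 1 = 0.96892.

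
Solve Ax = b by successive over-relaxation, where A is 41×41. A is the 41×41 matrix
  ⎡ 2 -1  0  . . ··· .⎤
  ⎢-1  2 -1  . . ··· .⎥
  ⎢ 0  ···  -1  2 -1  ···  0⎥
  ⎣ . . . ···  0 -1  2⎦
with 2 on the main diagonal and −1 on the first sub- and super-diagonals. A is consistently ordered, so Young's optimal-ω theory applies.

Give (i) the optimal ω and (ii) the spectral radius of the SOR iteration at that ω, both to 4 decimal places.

ω* = 1.8609, ρ_SOR = 0.8609

With n=41, ρ(Jacobi) = cos(π/42) = 0.9972.
√(1−ρ_J²) = |sin(π/42)| = 0.07473
[ω*] 2 ÷ (1 + 0.07473) = 2 ÷ 1.07473 = 1.8609.
and ρ(B_{ω*}) = 1.8609 − 1 = 0.8609.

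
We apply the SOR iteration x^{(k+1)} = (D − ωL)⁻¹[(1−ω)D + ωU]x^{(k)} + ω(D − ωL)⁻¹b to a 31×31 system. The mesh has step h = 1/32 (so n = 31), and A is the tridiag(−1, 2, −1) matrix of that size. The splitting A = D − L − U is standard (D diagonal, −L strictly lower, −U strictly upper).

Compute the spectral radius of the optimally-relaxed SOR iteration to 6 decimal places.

ρ_SOR = 0.821465

ρ_J = max_k |cos(kπ/32)| = cos(π/32) = 0.995185
1 − cos²(π/32) = sin²(π/32) ⇒ √(1−ρ_J²) = sin(π/32) = 0.0980171.
Young: ω* = 2/(1+√(1−ρ_J²)) = 2/(1+0.0980171) = 2/1.0980171 = 1.821465.
[ρ_SOR] ω* − 1 = 0.821465.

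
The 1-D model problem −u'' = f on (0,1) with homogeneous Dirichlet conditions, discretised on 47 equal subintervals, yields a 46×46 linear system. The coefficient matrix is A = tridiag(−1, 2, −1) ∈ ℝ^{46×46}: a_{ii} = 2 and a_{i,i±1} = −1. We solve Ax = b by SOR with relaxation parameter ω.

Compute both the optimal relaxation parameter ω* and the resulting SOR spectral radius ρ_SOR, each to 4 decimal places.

ρ_J = max_k |cos(kπ/47)| = cos(π/47) = 0.9978
√(1 − cos²(π/47)) = sin(π/47) ≈ 0.06679.
So ω* = 2/1.06679 = 1.8748 (Young).
ρ(B_{ω*}) = ω*−1 = 0.8748

ω* = 1.8748, ρ_SOR = 0.8748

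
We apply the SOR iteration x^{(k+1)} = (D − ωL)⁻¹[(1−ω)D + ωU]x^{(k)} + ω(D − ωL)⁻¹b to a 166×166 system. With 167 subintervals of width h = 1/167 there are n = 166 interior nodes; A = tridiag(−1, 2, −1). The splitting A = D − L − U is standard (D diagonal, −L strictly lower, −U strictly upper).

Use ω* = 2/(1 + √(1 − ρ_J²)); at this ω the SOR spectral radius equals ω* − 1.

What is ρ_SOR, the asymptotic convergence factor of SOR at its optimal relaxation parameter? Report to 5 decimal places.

ρ_SOR = 0.96307

½·tridiag(1,0,1) at n=166: λ_k = cos(kπ/167); max |λ| at k=1 ⇒ ρ_J = cos(π/167) ≈ 0.99982.
√(1−ρ_J²) = |sin(π/167)| = 0.018811
ω* = 2/(1+0.018811) = 1.96307
ρ_SOR = ω* − 1 = 1.96307 − 1 = 0.96307.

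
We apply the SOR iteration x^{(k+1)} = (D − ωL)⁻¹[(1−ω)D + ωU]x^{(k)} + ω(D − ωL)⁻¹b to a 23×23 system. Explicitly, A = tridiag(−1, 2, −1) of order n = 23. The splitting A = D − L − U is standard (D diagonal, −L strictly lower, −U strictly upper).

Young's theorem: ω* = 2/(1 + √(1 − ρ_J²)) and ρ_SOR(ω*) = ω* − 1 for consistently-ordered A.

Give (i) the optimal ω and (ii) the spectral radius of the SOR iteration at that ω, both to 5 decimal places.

ω* = 1.76909, ρ_SOR = 0.76909

½·tridiag(1,0,1) at n=23: λ_k = cos(kπ/24); max |λ| at k=1 ⇒ ρ_J = cos(π/24) ≈ 0.99144.
1 − cos²(π/24) = sin²(π/24) ⇒ √(1−ρ_J²) = sin(π/24) = 0.130526.
ω* = 2/(1 + 0.130526) = 2/1.130526 = 1.76909.
ρ_SOR = ω* − 1 = 1.76909 − 1 = 0.76909.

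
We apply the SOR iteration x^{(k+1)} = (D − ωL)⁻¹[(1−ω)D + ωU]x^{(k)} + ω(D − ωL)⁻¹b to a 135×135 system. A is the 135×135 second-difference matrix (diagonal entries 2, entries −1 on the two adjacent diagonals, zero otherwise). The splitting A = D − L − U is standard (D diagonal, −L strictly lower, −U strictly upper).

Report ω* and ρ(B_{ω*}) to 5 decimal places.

spectrum of D⁻¹(L+U) = {cos(kπ/136) : 1≤k≤135}; ρ_J = cos(π/136) = 0.99973.
√(1−ρ_J²) = |sin(π/136)| = 0.023098
ω* = 2/(1 + 0.023098) = 2/1.023098 = 1.95485.
ρ_SOR = ω* − 1 = 1.95485 − 1 = 0.95485.

ω* = 1.95485, ρ_SOR = 0.95485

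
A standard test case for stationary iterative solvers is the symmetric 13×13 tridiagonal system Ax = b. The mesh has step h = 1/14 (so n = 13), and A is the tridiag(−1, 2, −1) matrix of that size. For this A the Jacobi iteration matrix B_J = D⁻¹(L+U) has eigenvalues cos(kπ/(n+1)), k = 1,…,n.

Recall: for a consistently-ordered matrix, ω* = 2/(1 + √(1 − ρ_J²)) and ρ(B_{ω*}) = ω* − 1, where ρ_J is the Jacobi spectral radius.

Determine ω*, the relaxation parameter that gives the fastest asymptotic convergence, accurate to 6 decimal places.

ρ_J = max_k |cos(kπ/14)| = cos(π/14) = 0.974928
root = sin(π/14) = 0.2225209  (since 1−cos² = sin²).
[ω*] 2 ÷ (1 + 0.2225209) = 2 ÷ 1.2225209 = 1.635964.
ρ_SOR = ω* − 1 = 1.635964 − 1 = 0.635964.

ω* = 1.635964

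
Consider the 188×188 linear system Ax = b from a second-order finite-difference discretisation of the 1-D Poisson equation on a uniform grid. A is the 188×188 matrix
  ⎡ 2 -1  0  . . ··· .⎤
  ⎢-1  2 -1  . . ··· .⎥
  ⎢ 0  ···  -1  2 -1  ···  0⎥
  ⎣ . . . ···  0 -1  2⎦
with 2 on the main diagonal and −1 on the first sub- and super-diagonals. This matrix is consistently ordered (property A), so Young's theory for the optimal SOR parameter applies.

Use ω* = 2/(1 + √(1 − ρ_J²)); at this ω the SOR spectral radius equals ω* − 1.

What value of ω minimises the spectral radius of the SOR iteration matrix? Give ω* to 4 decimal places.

With n=188, ρ(Jacobi) = cos(π/189) = 0.9999.
1 − cos²(π/189) = sin²(π/189) ⇒ √(1−ρ_J²) = sin(π/189) = 0.01662.
ω* = 2 / (1 + 0.01662) = 2 / 1.01662 ≈ 1.9673.
and ρ(B_{ω*}) = 1.9673 − 1 = 0.9673.

ω* = 1.9673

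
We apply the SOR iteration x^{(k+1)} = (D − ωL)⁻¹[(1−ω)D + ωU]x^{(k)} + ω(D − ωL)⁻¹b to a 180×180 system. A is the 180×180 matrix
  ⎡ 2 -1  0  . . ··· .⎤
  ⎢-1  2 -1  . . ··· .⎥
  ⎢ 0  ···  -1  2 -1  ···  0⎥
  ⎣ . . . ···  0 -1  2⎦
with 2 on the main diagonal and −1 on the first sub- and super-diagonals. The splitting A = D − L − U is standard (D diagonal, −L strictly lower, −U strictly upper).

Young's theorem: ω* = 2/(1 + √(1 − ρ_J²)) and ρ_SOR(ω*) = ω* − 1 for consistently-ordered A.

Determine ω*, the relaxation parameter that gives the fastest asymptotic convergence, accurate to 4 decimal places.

ω* = 1.9659

[ρ_J] n=180: ρ(B_J) = cos(π/(n+1)) = cos(π/181) = 0.9998.
√(1−ρ_J²) simplifies to sin(π/181) = 0.01736.
Then 2/(1+√(1−ρ_J²)) = 2/(1+0.01736); ω* = 2/1.01736 = 1.9659.
At ω = 1.9659 every |λ(B_ω)| = ω−1, so ρ_SOR = 0.9659.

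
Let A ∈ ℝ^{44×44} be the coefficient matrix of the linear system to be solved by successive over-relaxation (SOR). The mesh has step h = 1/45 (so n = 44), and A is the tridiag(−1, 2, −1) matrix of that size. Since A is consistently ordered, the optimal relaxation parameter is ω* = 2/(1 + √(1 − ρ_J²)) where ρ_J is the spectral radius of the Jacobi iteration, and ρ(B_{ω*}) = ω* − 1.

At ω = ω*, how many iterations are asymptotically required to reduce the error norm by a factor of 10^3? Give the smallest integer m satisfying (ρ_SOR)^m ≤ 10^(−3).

With n=44, ρ(Jacobi) = cos(π/45) = 0.9975641.
root = sin(π/45) = 0.0697565  (since 1−cos² = sin²).
ω* = 2 / (1 + 0.0697565) = 2 / 1.0697565 ≈ 1.8695843.
ρ_SOR = ω* − 1 ≈ 0.8695843.
m ≥ 3·ln10 / (−ln 0.8695843) = 49.433; smallest integer m = 50.

m = 50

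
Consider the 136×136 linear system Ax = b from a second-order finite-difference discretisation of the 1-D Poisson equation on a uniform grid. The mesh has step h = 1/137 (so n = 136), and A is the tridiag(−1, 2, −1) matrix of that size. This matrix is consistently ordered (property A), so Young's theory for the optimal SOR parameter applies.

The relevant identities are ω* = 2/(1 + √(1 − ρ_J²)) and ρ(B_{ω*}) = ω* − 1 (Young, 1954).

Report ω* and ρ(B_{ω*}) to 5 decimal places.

ω* = 1.95517, ρ_SOR = 0.95517

B_J for the 136×136 system has eigenvalues cos(kπ/137); ρ_J = cos(π/137) = 0.99974.
1 − cos²(π/137) = sin²(π/137) ⇒ √(1−ρ_J²) = sin(π/137) = 0.022929.
Then 2/(1+√(1−ρ_J²)) = 2/(1+0.022929); ω* = 2/1.022929 = 1.95517.
Hence ρ(B_{ω*}) = 1.95517 − 1 = 0.95517.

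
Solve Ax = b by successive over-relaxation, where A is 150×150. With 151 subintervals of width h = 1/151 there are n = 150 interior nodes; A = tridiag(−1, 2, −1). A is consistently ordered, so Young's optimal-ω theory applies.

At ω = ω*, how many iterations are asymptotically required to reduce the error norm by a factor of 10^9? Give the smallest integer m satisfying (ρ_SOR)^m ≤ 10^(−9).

m = 498

½·tridiag(1,0,1) at n=150: λ_k = cos(kπ/151); max |λ| at k=1 ⇒ ρ_J = cos(π/151) ≈ 0.9997836.
√(1−ρ_J²) = |sin(π/151)| = 0.0208037
ω* = 2/(1 + 0.0208037) = 2/1.0208037 = 1.9592405.
ρ_SOR = ω* − 1 ≈ 0.9592405.
9·ln10 = 20.7233; −ln(0.9592405) = 0.0416135; m = ⌈20.7233/0.0416135⌉ = ⌈497.995⌉ = 498.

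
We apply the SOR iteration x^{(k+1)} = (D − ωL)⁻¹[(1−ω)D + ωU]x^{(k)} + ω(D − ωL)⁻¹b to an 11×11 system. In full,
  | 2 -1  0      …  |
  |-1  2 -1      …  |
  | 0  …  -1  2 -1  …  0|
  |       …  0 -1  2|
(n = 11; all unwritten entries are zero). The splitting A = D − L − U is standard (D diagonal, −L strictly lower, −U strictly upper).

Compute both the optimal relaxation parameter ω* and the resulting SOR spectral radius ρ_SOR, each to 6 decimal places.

ω* = 1.588791, ρ_SOR = 0.588791

spectrum of D⁻¹(L+U) = {cos(kπ/12) : 1≤k≤11}; ρ_J = cos(π/12) = 0.965926.
√(1−ρ_J²) simplifies to sin(π/12) = 0.2588190.
So ω* = 2/1.2588190 = 1.588791 (Young).
Hence ρ(B_{ω*}) = 1.588791 − 1 = 0.588791.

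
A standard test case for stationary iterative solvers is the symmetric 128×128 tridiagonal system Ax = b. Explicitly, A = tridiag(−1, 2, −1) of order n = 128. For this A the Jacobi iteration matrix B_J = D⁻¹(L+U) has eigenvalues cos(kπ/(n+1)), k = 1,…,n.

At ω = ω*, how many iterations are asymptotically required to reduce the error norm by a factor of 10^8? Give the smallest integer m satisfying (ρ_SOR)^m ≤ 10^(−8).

m = 379

[ρ_J] n=128: ρ(B_J) = cos(π/(n+1)) = cos(π/129) = 0.9997035.
1 − cos²(π/129) = sin²(π/129) ⇒ √(1−ρ_J²) = sin(π/129) = 0.0243510.
Then 2/(1+√(1−ρ_J²)) = 2/(1+0.0243510); ω* = 2/1.0243510 = 1.9524558.
[ρ_SOR] ω* − 1 = 0.9524558.
(0.9524558)^m ≤ 10^{−8}  ⇒  m·ln(0.9524558) ≤ −8·ln10  ⇒  m ≥ 378.158  ⇒  m = 379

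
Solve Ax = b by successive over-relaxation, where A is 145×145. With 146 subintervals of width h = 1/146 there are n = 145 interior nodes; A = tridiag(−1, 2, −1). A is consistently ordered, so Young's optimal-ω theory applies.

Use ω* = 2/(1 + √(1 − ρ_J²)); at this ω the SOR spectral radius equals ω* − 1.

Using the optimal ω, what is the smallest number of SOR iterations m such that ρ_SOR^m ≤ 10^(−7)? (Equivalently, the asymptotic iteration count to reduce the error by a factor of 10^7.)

m = 375

[ρ_J] n=145: ρ(B_J) = cos(π/(n+1)) = cos(π/146) = 0.9997685.
1 − cos²(π/146) = sin²(π/146) ⇒ √(1−ρ_J²) = sin(π/146) = 0.0215161.
ω* = 2 / (1 + 0.0215161) = 2 / 1.0215161 ≈ 1.9578742.
[ρ_SOR] ω* − 1 = 0.9578742.
For 7 digits: m = 7·ln10 / (−ln 0.9578742) = 16.1181/0.0430388 = 374.502; round up → m = 375.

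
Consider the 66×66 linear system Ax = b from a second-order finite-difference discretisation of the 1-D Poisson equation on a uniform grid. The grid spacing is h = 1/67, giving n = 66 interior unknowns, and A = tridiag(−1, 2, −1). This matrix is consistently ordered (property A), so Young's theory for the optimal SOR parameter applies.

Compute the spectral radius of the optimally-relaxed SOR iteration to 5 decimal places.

ρ_J = max_k |cos(kπ/67)| = cos(π/67) = 0.99890
root = sin(π/67) = 0.046872  (since 1−cos² = sin²).
ω* = 2 / (1 + 0.046872) = 2 / 1.046872 ≈ 1.91045.
Hence ρ(B_{ω*}) = 1.91045 − 1 = 0.91045.

ρ_SOR = 0.91045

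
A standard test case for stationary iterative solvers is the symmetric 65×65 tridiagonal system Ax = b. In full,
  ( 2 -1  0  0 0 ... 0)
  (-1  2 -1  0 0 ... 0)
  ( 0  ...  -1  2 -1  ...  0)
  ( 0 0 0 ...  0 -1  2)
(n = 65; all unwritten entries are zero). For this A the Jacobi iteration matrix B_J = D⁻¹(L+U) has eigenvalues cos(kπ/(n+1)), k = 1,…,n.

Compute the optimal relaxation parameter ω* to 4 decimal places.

ω* = 1.9092

ρ_J = max_k |cos(kπ/66)| = cos(π/66) = 0.9989
√(1 − cos²(π/66)) = sin(π/66) ≈ 0.04758.
ω* = 2/(1 + 0.04758) = 2/1.04758 = 1.9092.
Hence ρ(B_{ω*}) = 1.9092 − 1 = 0.9092.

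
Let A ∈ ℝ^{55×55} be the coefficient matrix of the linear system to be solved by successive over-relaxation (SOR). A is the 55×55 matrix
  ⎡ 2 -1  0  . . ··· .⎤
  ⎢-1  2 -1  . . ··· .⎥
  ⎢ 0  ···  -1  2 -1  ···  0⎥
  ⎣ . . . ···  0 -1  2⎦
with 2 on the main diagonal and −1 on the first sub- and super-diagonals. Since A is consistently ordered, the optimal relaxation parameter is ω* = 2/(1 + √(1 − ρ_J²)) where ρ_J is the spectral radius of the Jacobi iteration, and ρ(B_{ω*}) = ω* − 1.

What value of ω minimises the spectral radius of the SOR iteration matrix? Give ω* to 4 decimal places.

ω* = 1.8938

spectrum of D⁻¹(L+U) = {cos(kπ/56) : 1≤k≤55}; ρ_J = cos(π/56) = 0.9984.
1 − cos²(π/56) = sin²(π/56) ⇒ √(1−ρ_J²) = sin(π/56) = 0.05607.
Then 2/(1+√(1−ρ_J²)) = 2/(1+0.05607); ω* = 2/1.05607 = 1.8938.
ρ_SOR = ω* − 1 = 1.8938 − 1 = 0.8938.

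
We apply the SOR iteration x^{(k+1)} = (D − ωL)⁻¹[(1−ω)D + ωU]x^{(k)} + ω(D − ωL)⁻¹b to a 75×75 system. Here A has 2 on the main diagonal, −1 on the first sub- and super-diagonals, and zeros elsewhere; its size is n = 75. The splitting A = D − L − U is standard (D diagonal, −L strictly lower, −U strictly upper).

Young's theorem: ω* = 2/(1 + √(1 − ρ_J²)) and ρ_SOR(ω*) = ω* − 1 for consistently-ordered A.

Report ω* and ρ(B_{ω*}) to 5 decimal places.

With n=75, ρ(Jacobi) = cos(π/76) = 0.99915.
√(1−ρ_J²) simplifies to sin(π/76) = 0.041325.
ω* = 2/(1 + 0.041325) = 2/1.041325 = 1.92063.
ρ(B_{ω*}) = ω*−1 = 0.92063

ω* = 1.92063, ρ_SOR = 0.92063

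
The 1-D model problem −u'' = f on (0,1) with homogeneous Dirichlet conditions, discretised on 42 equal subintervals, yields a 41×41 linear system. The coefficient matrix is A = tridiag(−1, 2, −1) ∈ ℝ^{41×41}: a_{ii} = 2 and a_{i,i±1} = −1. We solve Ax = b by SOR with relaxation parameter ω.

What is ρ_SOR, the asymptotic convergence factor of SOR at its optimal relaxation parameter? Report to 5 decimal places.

ρ_SOR = 0.86093

ρ_J = max_k |cos(kπ/42)| = cos(π/42) = 0.99720
√(1−ρ_J²) = |sin(π/42)| = 0.074730
ω* = 2 / (1 + 0.074730) = 2 / 1.074730 ≈ 1.86093.
At ω = 1.86093 every |λ(B_ω)| = ω−1, so ρ_SOR = 0.86093.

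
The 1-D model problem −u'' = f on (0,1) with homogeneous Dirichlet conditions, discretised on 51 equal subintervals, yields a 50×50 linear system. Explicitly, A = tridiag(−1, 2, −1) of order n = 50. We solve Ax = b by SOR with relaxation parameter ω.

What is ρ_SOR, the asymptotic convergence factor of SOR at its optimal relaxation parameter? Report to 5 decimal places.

½·tridiag(1,0,1) at n=50: λ_k = cos(kπ/51); max |λ| at k=1 ⇒ ρ_J = cos(π/51) ≈ 0.99810.
√(1 − cos²(π/51)) = sin(π/51) ≈ 0.061561.
So ω* = 2/1.061561 = 1.88402 (Young).
Hence ρ(B_{ω*}) = 1.88402 − 1 = 0.88402.

ρ_SOR = 0.88402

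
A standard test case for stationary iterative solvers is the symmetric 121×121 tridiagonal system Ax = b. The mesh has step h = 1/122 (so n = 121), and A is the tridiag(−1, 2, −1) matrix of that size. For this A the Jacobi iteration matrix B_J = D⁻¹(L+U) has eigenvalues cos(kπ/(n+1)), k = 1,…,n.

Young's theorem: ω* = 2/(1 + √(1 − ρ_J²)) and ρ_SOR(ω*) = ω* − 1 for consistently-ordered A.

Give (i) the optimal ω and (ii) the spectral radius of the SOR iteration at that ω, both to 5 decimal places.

B_J for the 121×121 system has eigenvalues cos(kπ/122); ρ_J = cos(π/122) = 0.99967.
√(1−ρ_J²) = |sin(π/122)| = 0.025748
ω* = 2/(1+0.025748) = 1.94980
ρ_SOR = ω* − 1 ≈ 0.94980.

ω* = 1.94980, ρ_SOR = 0.94980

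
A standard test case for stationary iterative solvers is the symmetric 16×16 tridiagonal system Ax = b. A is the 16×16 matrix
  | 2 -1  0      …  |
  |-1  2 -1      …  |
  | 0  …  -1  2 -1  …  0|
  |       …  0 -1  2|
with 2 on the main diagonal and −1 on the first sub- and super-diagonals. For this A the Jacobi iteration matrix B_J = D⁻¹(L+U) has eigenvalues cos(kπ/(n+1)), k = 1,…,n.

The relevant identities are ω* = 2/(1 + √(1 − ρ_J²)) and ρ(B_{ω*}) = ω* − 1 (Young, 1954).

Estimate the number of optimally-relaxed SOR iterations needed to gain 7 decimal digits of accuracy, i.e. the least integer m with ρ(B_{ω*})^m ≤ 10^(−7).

m = 44

B_J for the 16×16 system has eigenvalues cos(kπ/17); ρ_J = cos(π/17) = 0.9829731.
root = sin(π/17) = 0.1837495  (since 1−cos² = sin²).
ω* = 2/(1+0.1837495) = 1.6895466
and ρ(B_{ω*}) = 1.6895466 − 1 = 0.6895466.
Need (0.6895466)^m ≤ 10^(−7): m ≥ 7·ln10/|ln 0.6895466| = 16.1181/0.371721 = 43.361 ⇒ m = 44.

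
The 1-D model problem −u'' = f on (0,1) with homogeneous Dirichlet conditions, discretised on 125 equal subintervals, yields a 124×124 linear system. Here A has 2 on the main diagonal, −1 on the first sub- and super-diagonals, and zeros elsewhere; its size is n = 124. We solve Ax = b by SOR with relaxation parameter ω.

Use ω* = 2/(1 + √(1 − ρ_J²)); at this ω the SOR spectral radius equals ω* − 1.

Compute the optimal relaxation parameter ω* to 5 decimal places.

ω* = 1.95097

ρ_J = max_k |cos(kπ/125)| = cos(π/125) = 0.99968
√(1−ρ_J²) simplifies to sin(π/125) = 0.025130.
Then 2/(1+√(1−ρ_J²)) = 2/(1+0.025130); ω* = 2/1.025130 = 1.95097.
At ω = 1.95097 every |λ(B_ω)| = ω−1, so ρ_SOR = 0.95097.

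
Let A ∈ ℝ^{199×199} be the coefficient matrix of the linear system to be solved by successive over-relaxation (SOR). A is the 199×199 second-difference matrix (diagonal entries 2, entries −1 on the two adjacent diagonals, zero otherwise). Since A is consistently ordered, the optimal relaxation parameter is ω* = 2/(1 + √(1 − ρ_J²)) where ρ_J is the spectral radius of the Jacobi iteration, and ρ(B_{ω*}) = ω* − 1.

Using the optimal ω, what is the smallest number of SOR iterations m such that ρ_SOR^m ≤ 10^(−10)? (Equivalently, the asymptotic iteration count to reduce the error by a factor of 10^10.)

[ρ_J] n=199: ρ(B_J) = cos(π/(n+1)) = cos(π/200) = 0.9998766.
√(1−ρ_J²) simplifies to sin(π/200) = 0.0157073.
Then 2/(1+√(1−ρ_J²)) = 2/(1+0.0157073); ω* = 2/1.0157073 = 1.9690712.
ρ_SOR = ω* − 1 = 1.9690712 − 1 = 0.9690712.
(0.9690712)^m ≤ 10^{−10}  ⇒  m·ln(0.9690712) ≤ −10·ln10  ⇒  m ≥ 732.907  ⇒  m = 733

m = 733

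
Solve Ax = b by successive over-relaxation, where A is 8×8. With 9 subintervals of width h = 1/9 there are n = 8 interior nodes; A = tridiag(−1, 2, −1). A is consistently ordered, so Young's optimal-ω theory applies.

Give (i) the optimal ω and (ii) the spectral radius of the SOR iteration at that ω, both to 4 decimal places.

ω* = 1.4903, ρ_SOR = 0.4903

With n=8, ρ(Jacobi) = cos(π/9) = 0.9397.
√(1−ρ_J²) simplifies to sin(π/9) = 0.34202.
ω* = 2/(1+0.34202) = 1.4903
ρ_SOR = ω* − 1 ≈ 0.4903.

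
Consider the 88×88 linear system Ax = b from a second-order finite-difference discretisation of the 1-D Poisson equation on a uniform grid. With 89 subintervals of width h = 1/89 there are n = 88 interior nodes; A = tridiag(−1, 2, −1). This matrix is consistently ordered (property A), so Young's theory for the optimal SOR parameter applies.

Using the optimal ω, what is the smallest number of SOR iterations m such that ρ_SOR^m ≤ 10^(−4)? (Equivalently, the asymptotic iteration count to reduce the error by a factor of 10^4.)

m = 131

[ρ_J] n=88: ρ(B_J) = cos(π/(n+1)) = cos(π/89) = 0.9993771.
1 − cos²(π/89) = sin²(π/89) ⇒ √(1−ρ_J²) = sin(π/89) = 0.0352915.
[ω*] 2 ÷ (1 + 0.0352915) = 2 ÷ 1.0352915 = 1.9318231.
At ω = 1.9318231 every |λ(B_ω)| = ω−1, so ρ_SOR = 0.9318231.
(0.9318231)^m ≤ 10^{−4}  ⇒  m·ln(0.9318231) ≤ −4·ln10  ⇒  m ≥ 130.435  ⇒  m = 131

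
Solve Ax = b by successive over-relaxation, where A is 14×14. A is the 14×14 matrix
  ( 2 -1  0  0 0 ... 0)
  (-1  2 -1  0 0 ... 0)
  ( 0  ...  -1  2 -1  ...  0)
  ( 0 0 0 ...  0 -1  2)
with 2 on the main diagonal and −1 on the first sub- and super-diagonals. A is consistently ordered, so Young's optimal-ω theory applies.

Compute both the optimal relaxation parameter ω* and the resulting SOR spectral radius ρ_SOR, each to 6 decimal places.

ω* = 1.655750, ρ_SOR = 0.655750

With n=14, ρ(Jacobi) = cos(π/15) = 0.978148.
1 − cos²(π/15) = sin²(π/15) ⇒ √(1−ρ_J²) = sin(π/15) = 0.2079117.
[ω*] 2 ÷ (1 + 0.2079117) = 2 ÷ 1.2079117 = 1.655750.
[ρ_SOR] ω* − 1 = 0.655750.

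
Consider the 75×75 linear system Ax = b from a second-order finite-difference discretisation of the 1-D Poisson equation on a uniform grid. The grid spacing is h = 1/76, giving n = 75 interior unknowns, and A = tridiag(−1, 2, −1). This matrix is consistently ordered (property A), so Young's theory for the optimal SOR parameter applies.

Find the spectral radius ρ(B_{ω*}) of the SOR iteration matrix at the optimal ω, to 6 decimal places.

ρ_SOR = 0.920630

B_J for the 75×75 system has eigenvalues cos(kπ/76); ρ_J = cos(π/76) = 0.999146.
√(1−ρ_J²) simplifies to sin(π/76) = 0.0413250.
[ω*] 2 ÷ (1 + 0.0413250) = 2 ÷ 1.0413250 = 1.920630.
and ρ(B_{ω*}) = 1.920630 − 1 = 0.920630.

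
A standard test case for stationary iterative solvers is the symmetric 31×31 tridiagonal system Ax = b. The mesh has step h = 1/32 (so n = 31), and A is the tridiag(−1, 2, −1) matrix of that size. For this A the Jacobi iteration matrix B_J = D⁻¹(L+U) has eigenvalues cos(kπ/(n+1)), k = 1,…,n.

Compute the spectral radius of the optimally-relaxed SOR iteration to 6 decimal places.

½·tridiag(1,0,1) at n=31: λ_k = cos(kπ/32); max |λ| at k=1 ⇒ ρ_J = cos(π/32) ≈ 0.995185.
√(1−ρ_J²) = |sin(π/32)| = 0.0980171
ω* = 2 / (1 + 0.0980171) = 2 / 1.0980171 ≈ 1.821465.
Hence ρ(B_{ω*}) = 1.821465 − 1 = 0.821465.

ρ_SOR = 0.821465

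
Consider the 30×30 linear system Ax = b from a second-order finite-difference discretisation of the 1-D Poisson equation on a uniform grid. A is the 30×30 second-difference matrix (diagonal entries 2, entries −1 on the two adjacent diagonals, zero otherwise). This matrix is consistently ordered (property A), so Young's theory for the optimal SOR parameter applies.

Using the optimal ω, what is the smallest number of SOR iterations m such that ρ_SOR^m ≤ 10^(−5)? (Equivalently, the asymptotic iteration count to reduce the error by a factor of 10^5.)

n=30: λ(B_J) = 1 − λ(A)/2 = cos(kπ/31); k=1 gives ρ_J = 0.9948693.
√(1 − cos²(π/31)) = sin(π/31) ≈ 0.1011683.
ω* = 2 / (1 + 0.1011683) = 2 / 1.1011683 ≈ 1.8162528.
ρ(B_{ω*}) = ω*−1 = 0.8162528
Need (0.8162528)^m ≤ 10^(−5): m ≥ 5·ln10/|ln 0.8162528| = 11.5129/0.203031 = 56.705 ⇒ m = 57.

m = 57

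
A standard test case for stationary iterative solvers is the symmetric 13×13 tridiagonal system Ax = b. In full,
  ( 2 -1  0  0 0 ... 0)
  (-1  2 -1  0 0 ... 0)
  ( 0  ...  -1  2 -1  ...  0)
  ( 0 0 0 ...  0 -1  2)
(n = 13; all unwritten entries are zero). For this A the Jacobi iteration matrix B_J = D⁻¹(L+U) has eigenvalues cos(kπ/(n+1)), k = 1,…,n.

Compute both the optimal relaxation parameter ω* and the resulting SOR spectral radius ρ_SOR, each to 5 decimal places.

ω* = 1.63596, ρ_SOR = 0.63596

With n=13, ρ(Jacobi) = cos(π/14) = 0.97493.
1 − cos²(π/14) = sin²(π/14) ⇒ √(1−ρ_J²) = sin(π/14) = 0.222521.
Then 2/(1+√(1−ρ_J²)) = 2/(1+0.222521); ω* = 2/1.222521 = 1.63596.
Hence ρ(B_{ω*}) = 1.63596 − 1 = 0.63596.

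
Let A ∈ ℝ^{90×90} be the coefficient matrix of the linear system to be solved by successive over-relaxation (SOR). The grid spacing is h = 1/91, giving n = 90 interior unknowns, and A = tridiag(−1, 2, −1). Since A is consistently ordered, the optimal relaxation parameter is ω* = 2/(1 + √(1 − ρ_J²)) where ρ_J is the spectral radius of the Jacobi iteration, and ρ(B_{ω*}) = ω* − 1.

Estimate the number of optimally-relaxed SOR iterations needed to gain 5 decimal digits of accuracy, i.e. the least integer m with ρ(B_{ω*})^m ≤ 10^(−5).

m = 167

ρ_J = max_k |cos(kπ/91)| = cos(π/91) = 0.9994041
√(1 − cos²(π/91)) = sin(π/91) ≈ 0.0345161.
ω* = 2 / (1 + 0.0345161) = 2 / 1.0345161 ≈ 1.9332710.
ρ(B_{ω*}) = ω*−1 = 0.9332710
(0.9332710)^m ≤ 10^{−5}  ⇒  m·ln(0.9332710) ≤ −5·ln10  ⇒  m ≥ 166.709  ⇒  m = 167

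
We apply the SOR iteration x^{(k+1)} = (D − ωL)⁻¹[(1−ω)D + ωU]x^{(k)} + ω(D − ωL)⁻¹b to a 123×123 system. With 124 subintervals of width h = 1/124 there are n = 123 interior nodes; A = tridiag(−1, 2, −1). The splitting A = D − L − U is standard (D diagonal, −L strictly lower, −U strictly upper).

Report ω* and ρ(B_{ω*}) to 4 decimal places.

ρ_J = max_k |cos(kπ/124)| = cos(π/124) = 0.9997
√(1−ρ_J²) = |sin(π/124)| = 0.02533
So ω* = 2/1.02533 = 1.9506 (Young).
[ρ_SOR] ω* − 1 = 0.9506.

ω* = 1.9506, ρ_SOR = 0.9506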